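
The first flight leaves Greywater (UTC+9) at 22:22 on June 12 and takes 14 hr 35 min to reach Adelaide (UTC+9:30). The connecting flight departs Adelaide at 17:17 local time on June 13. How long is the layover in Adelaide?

Convert departure to UTC: 22:22 − 9:00 = 13:22 UTC on Jun 12.
Add 14 hours 35 minutes flight time → 03:57 UTC (Jun 13).
Adelaide is UTC+9:30, so local arrival = 03:57 + 9:30 = 13:27 on Jun 13.
Layover = 17:17 − 13:27 = 3 hours 50 minutes.

3 hours 50 minutes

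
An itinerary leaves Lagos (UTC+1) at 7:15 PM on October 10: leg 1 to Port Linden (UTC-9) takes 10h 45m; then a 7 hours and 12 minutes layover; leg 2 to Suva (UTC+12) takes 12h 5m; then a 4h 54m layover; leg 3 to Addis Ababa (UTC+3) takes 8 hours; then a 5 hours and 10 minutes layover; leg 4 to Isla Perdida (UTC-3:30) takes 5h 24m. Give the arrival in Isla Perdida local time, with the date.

Convert departure to UTC: 7:15 PM − 1:00 = 6:15 PM UTC on Oct 10.
Add 10 hours and 45 minutes leg 1 → 5:00 AM UTC (Oct 11).
Add 7 hours 12 minutes layover in Port Linden → 12:12 PM UTC.
Add 12 hours and 5 minutes leg 2 → 12:17 AM UTC (Oct 12).
Add 4 hours 54 minutes layover in Suva → 5:11 AM UTC.
Add 8 hours leg 3 → 1:11 PM UTC.
Add 5 hours and 10 minutes layover in Addis Ababa → 6:21 PM UTC.
Add 5 hours 24 minutes leg 4 → 11:45 PM UTC.
Isla Perdida is UTC−3:30, so local arrival = 11:45 PM − 3:30 = 8:15 PM on Oct 12.

8:15 PM on Oct 12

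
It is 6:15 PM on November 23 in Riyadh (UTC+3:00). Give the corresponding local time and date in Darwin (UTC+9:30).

In UTC: 6:15 PM − 3:00 = 3:15 PM on Nov 23.
Darwin is UTC+9:30: 3:15 PM + 9:30 = 12:45 AM on Nov 24.

12:45 AM on Nov 24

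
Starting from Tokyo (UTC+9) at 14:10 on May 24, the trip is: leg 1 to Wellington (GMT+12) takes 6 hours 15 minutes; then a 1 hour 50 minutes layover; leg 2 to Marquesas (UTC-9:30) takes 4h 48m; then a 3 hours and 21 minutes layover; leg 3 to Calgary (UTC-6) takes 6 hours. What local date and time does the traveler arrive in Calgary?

21:24 on May 24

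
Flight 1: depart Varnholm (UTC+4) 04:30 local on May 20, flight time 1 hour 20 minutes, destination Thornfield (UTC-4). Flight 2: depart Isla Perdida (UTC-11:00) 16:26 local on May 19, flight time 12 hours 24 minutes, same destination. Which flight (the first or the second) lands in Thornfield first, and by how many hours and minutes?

the first, by 14 hours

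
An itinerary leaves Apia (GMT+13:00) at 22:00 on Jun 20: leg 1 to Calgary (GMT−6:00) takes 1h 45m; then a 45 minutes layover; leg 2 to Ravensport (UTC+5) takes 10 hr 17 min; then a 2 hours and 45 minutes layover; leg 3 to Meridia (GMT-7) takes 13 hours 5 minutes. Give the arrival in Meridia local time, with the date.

Convert departure to UTC: 22:00 − 13:00 = 09:00 UTC on Jun 20.
Add 1 hour 45 minutes leg 1 → 10:45 UTC.
Add 45 minutes layover in Calgary → 11:30 UTC.
Add 10 hours 17 minutes leg 2 → 21:47 UTC.
Add 2 hours 45 minutes layover in Ravensport → 00:32 UTC (Jun 21).
Add 13 hours 5 minutes leg 3 → 13:37 UTC.
Meridia is UTC−7:00, so local arrival = 13:37 − 7:00 = 06:37 on Jun 21.

06:37 on June 21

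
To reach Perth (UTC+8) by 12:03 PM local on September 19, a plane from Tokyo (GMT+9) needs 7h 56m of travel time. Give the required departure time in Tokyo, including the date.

5:07 AM on Sep 19

Target arrival in UTC: 12:03 PM − 8:00 = 4:03 AM on Sep 19.
Subtract 7 hours 56 minutes → departure 8:07 PM UTC on Sep 18.
Tokyo is UTC+9:00: 8:07 PM + 9:00 = 5:07 AM on Sep 19.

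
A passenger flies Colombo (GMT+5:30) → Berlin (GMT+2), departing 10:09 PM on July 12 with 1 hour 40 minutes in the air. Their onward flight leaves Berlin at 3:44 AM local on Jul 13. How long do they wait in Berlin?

Convert departure to UTC: 10:09 PM − 5:30 = 4:39 PM UTC on Jul 12.
Add 1 hour and 40 minutes flight time → 6:19 PM UTC.
Berlin is UTC+2:00, so local arrival = 6:19 PM + 2:00 = 8:19 PM on Jul 12.
Layover = 3:44 AM − 8:19 PM (+1 day) = 7 hours 25 minutes.

7 hours 25 minutes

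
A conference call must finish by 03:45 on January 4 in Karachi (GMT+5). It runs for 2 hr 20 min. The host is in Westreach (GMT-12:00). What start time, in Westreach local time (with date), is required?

Target end time in UTC: 03:45 − 5:00 = 22:45 on Jan 3.
Subtract 2 hours and 20 minutes → start 20:25 UTC on Jan 3.
Westreach is UTC−12:00: 20:25 − 12:00 = 08:25 on Jan 3.

08:25 on January 3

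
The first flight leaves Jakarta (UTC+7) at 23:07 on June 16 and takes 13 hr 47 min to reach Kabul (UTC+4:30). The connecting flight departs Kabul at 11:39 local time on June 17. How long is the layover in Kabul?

Convert departure to UTC: 23:07 − 7:00 = 16:07 UTC on Jun 16.
Add 13 hours 47 minutes flight time → 05:54 UTC (Jun 17).
Kabul is UTC+4:30, so local arrival = 05:54 + 4:30 = 10:24 on Jun 17.
Layover = 11:39 − 10:24 = 1 hour 15 minutes.

1 hour 15 minutes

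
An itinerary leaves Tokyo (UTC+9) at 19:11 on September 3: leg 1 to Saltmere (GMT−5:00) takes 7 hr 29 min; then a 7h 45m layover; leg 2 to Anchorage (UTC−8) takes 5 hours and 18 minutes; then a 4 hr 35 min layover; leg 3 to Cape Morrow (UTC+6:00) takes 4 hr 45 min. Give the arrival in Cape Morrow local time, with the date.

Convert departure to UTC: 19:11 − 9:00 = 10:11 UTC on Sep 3.
Add 7 hours and 29 minutes leg 1 → 17:40 UTC.
Add 7 hours and 45 minutes layover in Saltmere → 01:25 UTC (Sep 4).
Add 5 hours 18 minutes leg 2 → 06:43 UTC.
Add 4 hours 35 minutes layover in Anchorage → 11:18 UTC.
Add 4 hours and 45 minutes leg 3 → 16:03 UTC.
Cape Morrow is UTC+6:00, so local arrival = 16:03 + 6:00 = 22:03 on Sep 4.

22:03 on September 4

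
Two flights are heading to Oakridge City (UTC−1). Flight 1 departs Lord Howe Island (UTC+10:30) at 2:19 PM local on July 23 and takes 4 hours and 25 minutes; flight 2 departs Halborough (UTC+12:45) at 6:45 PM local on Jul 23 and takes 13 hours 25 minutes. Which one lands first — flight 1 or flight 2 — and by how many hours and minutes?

the first, by 11 hours 11 minutes

Flight 1 in UTC: 2:19 PM − 10:30 = 3:49 AM on Jul 23.
+4 hours 25 minutes → arrive 8:14 AM UTC on Jul 23.
Flight 2 in UTC: 6:45 PM − 12:45 = 6:00 AM on Jul 23.
+13 hours 25 minutes → arrive 7:25 PM UTC on Jul 23.
Flight 1 lands earlier by 11 hours 11 minutes.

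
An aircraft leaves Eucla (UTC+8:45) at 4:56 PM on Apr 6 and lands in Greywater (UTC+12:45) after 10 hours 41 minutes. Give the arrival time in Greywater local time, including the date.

7:37 AM on April 7

Convert departure to UTC: 4:56 PM − 8:45 = 8:11 AM UTC on Apr 6.
Add 10 hours 41 minutes travel time → 6:52 PM UTC.
Greywater is UTC+12:45, so local arrival = 6:52 PM + 12:45 = 7:37 AM on Apr 7.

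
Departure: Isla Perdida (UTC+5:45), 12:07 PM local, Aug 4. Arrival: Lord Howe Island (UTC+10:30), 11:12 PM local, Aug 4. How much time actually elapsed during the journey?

Departure in UTC: 12:07 PM − 5:45 = 6:22 AM on Aug 4.
Arrival in UTC: 11:12 PM − 10:30 = 12:42 PM on Aug 4.
Elapsed = 12:42 PM − 6:22 AM = 6 hours 20 minutes.

6 hours 20 minutes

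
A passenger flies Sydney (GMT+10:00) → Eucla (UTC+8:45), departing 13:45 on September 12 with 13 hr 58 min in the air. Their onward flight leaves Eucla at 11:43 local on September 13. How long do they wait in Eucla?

9 hours 15 minutes

Convert departure to UTC: 13:45 − 10:00 = 03:45 UTC on Sep 12.
Add 13 hours 58 minutes flight time → 17:43 UTC.
Eucla is UTC+8:45, so local arrival = 17:43 + 8:45 = 02:28 on Sep 13.
Layover = 11:43 − 02:28 = 9 hours 15 minutes.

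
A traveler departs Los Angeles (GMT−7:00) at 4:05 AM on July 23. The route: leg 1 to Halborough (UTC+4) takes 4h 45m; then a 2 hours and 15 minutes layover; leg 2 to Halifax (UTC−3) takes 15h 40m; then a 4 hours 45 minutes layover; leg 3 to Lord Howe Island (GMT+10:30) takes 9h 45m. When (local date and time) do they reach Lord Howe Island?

10:45 AM on July 25

Convert departure to UTC: 4:05 AM + 7:00 = 11:05 AM UTC on Jul 23.
Add 4 hours and 45 minutes leg 1 → 3:50 PM UTC.
Add 2 hours 15 minutes layover in Halborough → 6:05 PM UTC.
Add 15 hours 40 minutes leg 2 → 9:45 AM UTC (Jul 24).
Add 4 hours 45 minutes layover in Halifax → 2:30 PM UTC.
Add 9 hours and 45 minutes leg 3 → 12:15 AM UTC (Jul 25).
Lord Howe Island is UTC+10:30, so local arrival = 12:15 AM + 10:30 = 10:45 AM on Jul 25.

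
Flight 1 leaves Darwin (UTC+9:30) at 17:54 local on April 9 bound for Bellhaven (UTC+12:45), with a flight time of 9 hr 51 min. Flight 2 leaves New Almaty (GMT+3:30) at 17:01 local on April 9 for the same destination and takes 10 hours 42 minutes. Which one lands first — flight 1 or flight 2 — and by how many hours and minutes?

Flight 1 in UTC: 17:54 − 9:30 = 08:24 on Apr 9.
+9 hours and 51 minutes → arrive 18:15 UTC on Apr 9.
Flight 2 in UTC: 17:01 − 3:30 = 13:31 on Apr 9.
+10 hours and 42 minutes → arrive 00:13 UTC on Apr 10.
Flight 1 lands earlier by 5 hours 58 minutes.

the first, by 5 hours 58 minutes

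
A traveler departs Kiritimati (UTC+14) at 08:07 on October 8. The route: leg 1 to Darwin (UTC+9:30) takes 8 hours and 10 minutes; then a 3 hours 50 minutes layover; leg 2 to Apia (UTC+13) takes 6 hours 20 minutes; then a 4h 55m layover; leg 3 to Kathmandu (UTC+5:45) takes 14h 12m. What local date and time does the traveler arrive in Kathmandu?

Convert departure to UTC: 08:07 − 14:00 = 18:07 UTC on Oct 7.
Add 8 hours 10 minutes leg 1 → 02:17 UTC (Oct 8).
Add 3 hours 50 minutes layover in Darwin → 06:07 UTC.
Add 6 hours and 20 minutes leg 2 → 12:27 UTC.
Add 4 hours 55 minutes layover in Apia → 17:22 UTC.
Add 14 hours and 12 minutes leg 3 → 07:34 UTC (Oct 9).
Kathmandu is UTC+5:45, so local arrival = 07:34 + 5:45 = 13:19 on Oct 9.

13:19 on Oct 9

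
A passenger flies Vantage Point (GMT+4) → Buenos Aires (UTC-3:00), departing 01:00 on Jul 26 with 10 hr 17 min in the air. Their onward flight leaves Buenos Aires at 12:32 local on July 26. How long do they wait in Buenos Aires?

8 hours 15 minutes

Convert departure to UTC: 01:00 − 4:00 = 21:00 UTC on Jul 25.
Add 10 hours and 17 minutes flight time → 07:17 UTC (Jul 26).
Buenos Aires is UTC−3:00, so local arrival = 07:17 − 3:00 = 04:17 on Jul 26.
Layover = 12:32 − 04:17 = 8 hours 15 minutes.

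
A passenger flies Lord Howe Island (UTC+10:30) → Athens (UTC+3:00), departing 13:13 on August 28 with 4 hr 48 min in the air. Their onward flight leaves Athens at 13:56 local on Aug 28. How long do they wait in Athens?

3 hours 25 minutes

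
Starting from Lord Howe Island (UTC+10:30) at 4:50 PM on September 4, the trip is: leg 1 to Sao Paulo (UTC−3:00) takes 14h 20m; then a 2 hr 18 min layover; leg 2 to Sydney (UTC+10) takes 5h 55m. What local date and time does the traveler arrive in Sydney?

2:53 PM on September 5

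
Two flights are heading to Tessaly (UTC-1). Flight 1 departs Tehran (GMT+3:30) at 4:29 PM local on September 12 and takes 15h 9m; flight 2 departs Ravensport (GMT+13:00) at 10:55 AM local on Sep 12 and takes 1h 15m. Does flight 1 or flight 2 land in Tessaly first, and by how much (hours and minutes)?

the second, by 28 hours 58 minutes

Flight 1 in UTC: 4:29 PM − 3:30 = 12:59 PM on Sep 12.
+15 hours and 9 minutes → arrive 4:08 AM UTC on Sep 13.
Flight 2 in UTC: 10:55 AM − 13:00 = 9:55 PM on Sep 11.
+1 hour 15 minutes → arrive 11:10 PM UTC on Sep 11.
Flight 2 lands earlier by 28 hours 58 minutes.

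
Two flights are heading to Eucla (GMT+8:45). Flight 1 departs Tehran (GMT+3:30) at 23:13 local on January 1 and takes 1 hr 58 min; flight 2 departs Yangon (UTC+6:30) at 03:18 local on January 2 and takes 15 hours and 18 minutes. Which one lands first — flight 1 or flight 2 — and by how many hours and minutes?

Flight 1 in UTC: 23:13 − 3:30 = 19:43 on Jan 1.
+1 hour and 58 minutes → arrive 21:41 UTC on Jan 1.
Flight 2 in UTC: 03:18 − 6:30 = 20:48 on Jan 1.
+15 hours 18 minutes → arrive 12:06 UTC on Jan 2.
Flight 1 lands earlier by 14 hours 25 minutes.

the first, by 14 hours 25 minutes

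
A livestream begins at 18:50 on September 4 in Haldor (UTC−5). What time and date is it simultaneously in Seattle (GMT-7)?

16:50 on September 4

Seattle is 2:00 behind Haldor.
Shift by the zone difference: 18:50 − 2:00 = 16:50 on Sep 4 in Seattle.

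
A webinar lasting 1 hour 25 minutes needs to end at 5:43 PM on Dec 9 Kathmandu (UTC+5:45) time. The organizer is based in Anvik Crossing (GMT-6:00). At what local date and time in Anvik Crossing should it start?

4:33 AM on December 9

Target end time in UTC: 5:43 PM − 5:45 = 11:58 AM on Dec 9.
Subtract 1 hour and 25 minutes → start 10:33 AM UTC on Dec 9.
Anvik Crossing is UTC−6:00: 10:33 AM − 6:00 = 4:33 AM on Dec 9.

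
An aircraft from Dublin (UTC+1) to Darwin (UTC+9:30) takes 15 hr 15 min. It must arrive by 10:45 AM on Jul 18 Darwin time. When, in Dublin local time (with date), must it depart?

11:00 AM on Jul 17

Target arrival in UTC: 10:45 AM − 9:30 = 1:15 AM on Jul 18.
Subtract 15 hours 15 minutes → departure 10:00 AM UTC on Jul 17.
Dublin is UTC+1:00: 10:00 AM + 1:00 = 11:00 AM on Jul 17.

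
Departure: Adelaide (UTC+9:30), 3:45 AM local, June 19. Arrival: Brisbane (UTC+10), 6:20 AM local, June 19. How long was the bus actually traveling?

Departure in UTC: 3:45 AM − 9:30 = 6:15 PM on Jun 18.
Arrival in UTC: 6:20 AM − 10:00 = 8:20 PM on Jun 18.
Elapsed = 8:20 PM − 6:15 PM = 2 hours 5 minutes.

2 hours 5 minutes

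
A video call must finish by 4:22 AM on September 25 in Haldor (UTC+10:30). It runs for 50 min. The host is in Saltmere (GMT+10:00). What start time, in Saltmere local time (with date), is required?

3:02 AM on September 25

Target end time in UTC: 4:22 AM − 10:30 = 5:52 PM on Sep 24.
Subtract 50 minutes → start 5:02 PM UTC on Sep 24.
Saltmere is UTC+10:00: 5:02 PM + 10:00 = 3:02 AM on Sep 25.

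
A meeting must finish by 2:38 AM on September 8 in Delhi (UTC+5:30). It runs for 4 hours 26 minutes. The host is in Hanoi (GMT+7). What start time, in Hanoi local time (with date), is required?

11:42 PM on September 7

Target end time in UTC: 2:38 AM − 5:30 = 9:08 PM on Sep 7.
Subtract 4 hours and 26 minutes → start 4:42 PM UTC on Sep 7.
Hanoi is UTC+7:00: 4:42 PM + 7:00 = 11:42 PM on Sep 7.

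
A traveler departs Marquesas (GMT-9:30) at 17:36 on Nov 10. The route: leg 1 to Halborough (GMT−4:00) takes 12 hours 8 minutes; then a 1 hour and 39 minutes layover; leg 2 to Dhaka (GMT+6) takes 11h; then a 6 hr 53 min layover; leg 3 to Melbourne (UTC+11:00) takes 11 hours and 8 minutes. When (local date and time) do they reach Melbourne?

08:54 on November 13

Convert departure to UTC: 17:36 + 9:30 = 03:06 UTC on Nov 11.
Add 12 hours and 8 minutes leg 1 → 15:14 UTC.
Add 1 hour 39 minutes layover in Halborough → 16:53 UTC.
Add 11 hours leg 2 → 03:53 UTC (Nov 12).
Add 6 hours 53 minutes layover in Dhaka → 10:46 UTC.
Add 11 hours and 8 minutes leg 3 → 21:54 UTC.
Melbourne is UTC+11:00, so local arrival = 21:54 + 11:00 = 08:54 on Nov 13.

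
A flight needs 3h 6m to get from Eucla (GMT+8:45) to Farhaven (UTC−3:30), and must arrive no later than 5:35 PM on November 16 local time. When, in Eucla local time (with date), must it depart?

2:44 AM on Nov 17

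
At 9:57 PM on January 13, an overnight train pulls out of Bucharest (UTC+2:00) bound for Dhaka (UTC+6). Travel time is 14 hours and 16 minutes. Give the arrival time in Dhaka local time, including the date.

Convert departure to UTC: 9:57 PM − 2:00 = 7:57 PM UTC on Jan 13.
Add 14 hours 16 minutes travel time → 10:13 AM UTC (Jan 14).
Dhaka is UTC+6:00, so local arrival = 10:13 AM + 6:00 = 4:13 PM on Jan 14.

4:13 PM on Jan 14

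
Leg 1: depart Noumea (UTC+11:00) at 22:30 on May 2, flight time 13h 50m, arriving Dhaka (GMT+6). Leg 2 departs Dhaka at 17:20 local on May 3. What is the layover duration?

Convert departure to UTC: 22:30 − 11:00 = 11:30 UTC on May 2.
Add 13 hours and 50 minutes flight time → 01:20 UTC (May 3).
Dhaka is UTC+6:00, so local arrival = 01:20 + 6:00 = 07:20 on May 3.
Layover = 17:20 − 07:20 = 10 hours.

10 hours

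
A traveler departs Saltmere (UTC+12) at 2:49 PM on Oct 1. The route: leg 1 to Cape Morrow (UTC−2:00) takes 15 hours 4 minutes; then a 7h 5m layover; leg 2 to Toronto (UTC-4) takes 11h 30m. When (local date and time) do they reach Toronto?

8:28 AM on Oct 2

Convert departure to UTC: 2:49 PM − 12:00 = 2:49 AM UTC on Oct 1.
Add 15 hours 4 minutes leg 1 → 5:53 PM UTC.
Add 7 hours 5 minutes layover in Cape Morrow → 12:58 AM UTC (Oct 2).
Add 11 hours 30 minutes leg 2 → 12:28 PM UTC.
Toronto is UTC−4:00, so local arrival = 12:28 PM − 4:00 = 8:28 AM on Oct 2.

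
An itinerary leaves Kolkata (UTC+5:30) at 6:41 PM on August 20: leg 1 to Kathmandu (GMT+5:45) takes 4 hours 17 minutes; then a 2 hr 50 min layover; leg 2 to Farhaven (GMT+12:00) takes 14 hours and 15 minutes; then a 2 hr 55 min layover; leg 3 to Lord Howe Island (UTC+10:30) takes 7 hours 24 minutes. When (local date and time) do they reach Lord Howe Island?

Convert departure to UTC: 6:41 PM − 5:30 = 1:11 PM UTC on Aug 20.
Add 4 hours and 17 minutes leg 1 → 5:28 PM UTC.
Add 2 hours 50 minutes layover in Kathmandu → 8:18 PM UTC.
Add 14 hours and 15 minutes leg 2 → 10:33 AM UTC (Aug 21).
Add 2 hours 55 minutes layover in Farhaven → 1:28 PM UTC.
Add 7 hours 24 minutes leg 3 → 8:52 PM UTC.
Lord Howe Island is UTC+10:30, so local arrival = 8:52 PM + 10:30 = 7:22 AM on Aug 22.

7:22 AM on August 22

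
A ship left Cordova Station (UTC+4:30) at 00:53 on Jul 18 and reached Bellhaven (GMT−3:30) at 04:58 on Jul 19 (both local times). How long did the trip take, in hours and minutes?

36 hours 5 minutes

Departure in UTC: 00:53 − 4:30 = 20:23 on Jul 17.
Arrival in UTC: 04:58 + 3:30 = 08:28 on Jul 19.
Elapsed = 08:28 − 20:23 (+2 days) = 36 hours 5 minutes.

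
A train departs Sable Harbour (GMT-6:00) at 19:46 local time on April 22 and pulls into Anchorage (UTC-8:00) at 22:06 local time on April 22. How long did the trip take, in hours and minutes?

4 hours 20 minutes

Departure in UTC: 19:46 + 6:00 = 01:46 on Apr 23.
Arrival in UTC: 22:06 + 8:00 = 06:06 on Apr 23.
Elapsed = 06:06 − 01:46 = 4 hours 20 minutes.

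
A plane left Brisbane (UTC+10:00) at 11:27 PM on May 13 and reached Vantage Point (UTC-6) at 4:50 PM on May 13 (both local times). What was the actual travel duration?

Vantage Point is 16:00 behind Brisbane.
Clock-face elapsed time (ignoring zones) is −6 hours 37 minutes.
Actual elapsed = −6 hours 37 minutes + 16:00 = 9 hours 23 minutes.

9 hours 23 minutes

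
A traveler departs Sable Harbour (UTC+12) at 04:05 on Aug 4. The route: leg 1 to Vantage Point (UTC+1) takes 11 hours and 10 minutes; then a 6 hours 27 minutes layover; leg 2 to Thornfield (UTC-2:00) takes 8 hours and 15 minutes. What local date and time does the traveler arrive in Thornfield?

Convert departure to UTC: 04:05 − 12:00 = 16:05 UTC on Aug 3.
Add 11 hours 10 minutes leg 1 → 03:15 UTC (Aug 4).
Add 6 hours 27 minutes layover in Vantage Point → 09:42 UTC.
Add 8 hours and 15 minutes leg 2 → 17:57 UTC.
Thornfield is UTC−2:00, so local arrival = 17:57 − 2:00 = 15:57 on Aug 4.

15:57 on August 4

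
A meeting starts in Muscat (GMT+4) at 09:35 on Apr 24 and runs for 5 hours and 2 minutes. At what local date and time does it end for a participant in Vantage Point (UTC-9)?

01:37 on April 24

Convert start to UTC: 09:35 − 4:00 = 05:35 UTC on Apr 24.
Add 5 hours and 2 minutes duration → 10:37 UTC.
Vantage Point is UTC−9:00, so local end time = 10:37 − 9:00 = 01:37 on Apr 24.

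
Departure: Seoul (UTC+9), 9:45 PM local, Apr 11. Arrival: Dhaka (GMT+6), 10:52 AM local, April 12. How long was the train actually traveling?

Departure in UTC: 9:45 PM − 9:00 = 12:45 PM on Apr 11.
Arrival in UTC: 10:52 AM − 6:00 = 4:52 AM on Apr 12.
Elapsed = 4:52 AM − 12:45 PM (+1 day) = 16 hours 7 minutes.

16 hours 7 minutes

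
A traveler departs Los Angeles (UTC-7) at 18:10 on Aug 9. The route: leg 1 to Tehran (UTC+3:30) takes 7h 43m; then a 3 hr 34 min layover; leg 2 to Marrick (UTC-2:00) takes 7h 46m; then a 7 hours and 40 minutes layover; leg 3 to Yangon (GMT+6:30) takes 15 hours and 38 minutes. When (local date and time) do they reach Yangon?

Convert departure to UTC: 18:10 + 7:00 = 01:10 UTC on Aug 10.
Add 7 hours 43 minutes leg 1 → 08:53 UTC.
Add 3 hours and 34 minutes layover in Tehran → 12:27 UTC.
Add 7 hours and 46 minutes leg 2 → 20:13 UTC.
Add 7 hours and 40 minutes layover in Marrick → 03:53 UTC (Aug 11).
Add 15 hours 38 minutes leg 3 → 19:31 UTC.
Yangon is UTC+6:30, so local arrival = 19:31 + 6:30 = 02:01 on Aug 12.

02:01 on Aug 12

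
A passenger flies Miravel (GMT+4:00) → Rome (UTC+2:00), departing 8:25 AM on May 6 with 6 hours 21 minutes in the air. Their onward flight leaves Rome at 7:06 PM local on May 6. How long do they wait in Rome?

Convert departure to UTC: 8:25 AM − 4:00 = 4:25 AM UTC on May 6.
Add 6 hours and 21 minutes flight time → 10:46 AM UTC.
Rome is UTC+2:00, so local arrival = 10:46 AM + 2:00 = 12:46 PM on May 6.
Layover = 7:06 PM − 12:46 PM = 6 hours 20 minutes.

6 hours 20 minutes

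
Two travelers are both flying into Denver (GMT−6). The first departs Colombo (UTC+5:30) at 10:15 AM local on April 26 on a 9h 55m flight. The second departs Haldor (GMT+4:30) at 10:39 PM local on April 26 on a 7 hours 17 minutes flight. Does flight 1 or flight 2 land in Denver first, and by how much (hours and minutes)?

the first, by 10 hours 46 minutes

Flight 1 in UTC: 10:15 AM − 5:30 = 4:45 AM on Apr 26.
+9 hours 55 minutes → arrive 2:40 PM UTC on Apr 26.
Flight 2 in UTC: 10:39 PM − 4:30 = 6:09 PM on Apr 26.
+7 hours and 17 minutes → arrive 1:26 AM UTC on Apr 27.
Flight 1 lands earlier by 10 hours 46 minutes.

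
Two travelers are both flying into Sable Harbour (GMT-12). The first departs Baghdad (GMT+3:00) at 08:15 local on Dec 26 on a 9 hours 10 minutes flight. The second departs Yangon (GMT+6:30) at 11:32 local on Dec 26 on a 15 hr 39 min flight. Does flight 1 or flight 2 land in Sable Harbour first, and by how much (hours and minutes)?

Flight 1 in UTC: 08:15 − 3:00 = 05:15 on Dec 26.
+9 hours and 10 minutes → arrive 14:25 UTC on Dec 26.
Flight 2 in UTC: 11:32 − 6:30 = 05:02 on Dec 26.
+15 hours and 39 minutes → arrive 20:41 UTC on Dec 26.
Flight 1 lands earlier by 6 hours 16 minutes.

the first, by 6 hours 16 minutes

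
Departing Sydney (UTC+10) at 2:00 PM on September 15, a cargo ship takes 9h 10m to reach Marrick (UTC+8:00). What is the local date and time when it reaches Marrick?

Convert departure to UTC: 2:00 PM − 10:00 = 4:00 AM UTC on Sep 15.
Add 9 hours and 10 minutes travel time → 1:10 PM UTC.
Marrick is UTC+8:00, so local arrival = 1:10 PM + 8:00 = 9:10 PM on Sep 15.

9:10 PM on September 15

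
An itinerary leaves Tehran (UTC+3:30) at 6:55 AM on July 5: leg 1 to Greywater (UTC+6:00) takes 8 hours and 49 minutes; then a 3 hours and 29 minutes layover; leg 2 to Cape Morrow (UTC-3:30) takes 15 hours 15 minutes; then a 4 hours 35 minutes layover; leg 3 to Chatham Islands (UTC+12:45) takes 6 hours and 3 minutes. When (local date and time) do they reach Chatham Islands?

Convert departure to UTC: 6:55 AM − 3:30 = 3:25 AM UTC on Jul 5.
Add 8 hours and 49 minutes leg 1 → 12:14 PM UTC.
Add 3 hours 29 minutes layover in Greywater → 3:43 PM UTC.
Add 15 hours and 15 minutes leg 2 → 6:58 AM UTC (Jul 6).
Add 4 hours 35 minutes layover in Cape Morrow → 11:33 AM UTC.
Add 6 hours and 3 minutes leg 3 → 5:36 PM UTC.
Chatham Islands is UTC+12:45, so local arrival = 5:36 PM + 12:45 = 6:21 AM on Jul 7.

6:21 AM on Jul 7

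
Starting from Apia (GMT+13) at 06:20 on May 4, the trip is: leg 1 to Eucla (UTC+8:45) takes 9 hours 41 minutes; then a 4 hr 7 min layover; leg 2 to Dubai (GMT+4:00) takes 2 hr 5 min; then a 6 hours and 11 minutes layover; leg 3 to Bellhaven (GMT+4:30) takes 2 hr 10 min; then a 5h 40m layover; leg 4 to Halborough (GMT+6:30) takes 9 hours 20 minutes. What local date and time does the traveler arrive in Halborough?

Convert departure to UTC: 06:20 − 13:00 = 17:20 UTC on May 3.
Add 9 hours and 41 minutes leg 1 → 03:01 UTC (May 4).
Add 4 hours 7 minutes layover in Eucla → 07:08 UTC.
Add 2 hours 5 minutes leg 2 → 09:13 UTC.
Add 6 hours 11 minutes layover in Dubai → 15:24 UTC.
Add 2 hours 10 minutes leg 3 → 17:34 UTC.
Add 5 hours and 40 minutes layover in Bellhaven → 23:14 UTC.
Add 9 hours and 20 minutes leg 4 → 08:34 UTC (May 5).
Halborough is UTC+6:30, so local arrival = 08:34 + 6:30 = 15:04 on May 5.

15:04 on May 5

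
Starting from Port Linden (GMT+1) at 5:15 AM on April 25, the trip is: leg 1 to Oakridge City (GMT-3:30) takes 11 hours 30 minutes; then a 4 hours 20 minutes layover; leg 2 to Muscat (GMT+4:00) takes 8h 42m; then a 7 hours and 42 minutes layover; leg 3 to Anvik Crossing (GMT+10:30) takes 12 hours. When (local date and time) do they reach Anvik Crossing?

10:59 AM on Apr 27

Convert departure to UTC: 5:15 AM − 1:00 = 4:15 AM UTC on Apr 25.
Add 11 hours 30 minutes leg 1 → 3:45 PM UTC.
Add 4 hours 20 minutes layover in Oakridge City → 8:05 PM UTC.
Add 8 hours and 42 minutes leg 2 → 4:47 AM UTC (Apr 26).
Add 7 hours 42 minutes layover in Muscat → 12:29 PM UTC.
Add 12 hours leg 3 → 12:29 AM UTC (Apr 27).
Anvik Crossing is UTC+10:30, so local arrival = 12:29 AM + 10:30 = 10:59 AM on Apr 27.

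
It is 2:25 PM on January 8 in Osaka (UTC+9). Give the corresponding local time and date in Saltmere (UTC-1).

Saltmere is 10:00 behind Osaka.
Shift by the zone difference: 2:25 PM − 10:00 = 4:25 AM on Jan 8 in Saltmere.

4:25 AM on January 8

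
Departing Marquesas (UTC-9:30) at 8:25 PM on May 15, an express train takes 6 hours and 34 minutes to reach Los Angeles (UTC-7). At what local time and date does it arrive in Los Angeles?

5:29 AM on May 16

Convert departure to UTC: 8:25 PM + 9:30 = 5:55 AM UTC on May 16.
Add 6 hours 34 minutes travel time → 12:29 PM UTC.
Los Angeles is UTC−7:00, so local arrival = 12:29 PM − 7:00 = 5:29 AM on May 16.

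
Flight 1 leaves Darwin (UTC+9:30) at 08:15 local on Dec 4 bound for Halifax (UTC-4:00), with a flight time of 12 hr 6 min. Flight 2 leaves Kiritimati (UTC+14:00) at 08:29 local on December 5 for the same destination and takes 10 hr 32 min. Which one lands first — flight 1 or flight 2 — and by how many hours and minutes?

Flight 1 in UTC: 08:15 − 9:30 = 22:45 on Dec 3.
+12 hours 6 minutes → arrive 10:51 UTC on Dec 4.
Flight 2 in UTC: 08:29 − 14:00 = 18:29 on Dec 4.
+10 hours and 32 minutes → arrive 05:01 UTC on Dec 5.
Flight 1 lands earlier by 18 hours 10 minutes.

the first, by 18 hours 10 minutes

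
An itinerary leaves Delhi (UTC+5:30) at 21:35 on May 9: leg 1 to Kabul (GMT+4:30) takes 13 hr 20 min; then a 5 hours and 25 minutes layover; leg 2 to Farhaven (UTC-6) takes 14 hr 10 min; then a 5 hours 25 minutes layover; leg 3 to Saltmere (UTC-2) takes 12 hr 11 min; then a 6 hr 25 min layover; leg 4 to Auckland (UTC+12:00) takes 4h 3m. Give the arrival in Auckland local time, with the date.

17:04 on May 12

Convert departure to UTC: 21:35 − 5:30 = 16:05 UTC on May 9.
Add 13 hours 20 minutes leg 1 → 05:25 UTC (May 10).
Add 5 hours and 25 minutes layover in Kabul → 10:50 UTC.
Add 14 hours and 10 minutes leg 2 → 01:00 UTC (May 11).
Add 5 hours and 25 minutes layover in Farhaven → 06:25 UTC.
Add 12 hours 11 minutes leg 3 → 18:36 UTC.
Add 6 hours and 25 minutes layover in Saltmere → 01:01 UTC (May 12).
Add 4 hours 3 minutes leg 4 → 05:04 UTC.
Auckland is UTC+12:00, so local arrival = 05:04 + 12:00 = 17:04 on May 12.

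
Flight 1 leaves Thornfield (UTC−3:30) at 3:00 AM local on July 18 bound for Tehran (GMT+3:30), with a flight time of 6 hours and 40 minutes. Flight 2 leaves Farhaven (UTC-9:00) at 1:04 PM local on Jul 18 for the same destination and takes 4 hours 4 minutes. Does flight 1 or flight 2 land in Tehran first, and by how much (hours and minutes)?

the first, by 12 hours 58 minutes

Flight 1 in UTC: 3:00 AM + 3:30 = 6:30 AM on Jul 18.
+6 hours 40 minutes → arrive 1:10 PM UTC on Jul 18.
Flight 2 in UTC: 1:04 PM + 9:00 = 10:04 PM on Jul 18.
+4 hours and 4 minutes → arrive 2:08 AM UTC on Jul 19.
Flight 1 lands earlier by 12 hours 58 minutes.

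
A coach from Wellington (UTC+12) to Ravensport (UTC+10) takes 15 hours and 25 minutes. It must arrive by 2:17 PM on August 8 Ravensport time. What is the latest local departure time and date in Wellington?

12:52 AM on Aug 8

Target arrival in UTC: 2:17 PM − 10:00 = 4:17 AM on Aug 8.
Subtract 15 hours 25 minutes → departure 12:52 PM UTC on Aug 7.
Wellington is UTC+12:00: 12:52 PM + 12:00 = 12:52 AM on Aug 8.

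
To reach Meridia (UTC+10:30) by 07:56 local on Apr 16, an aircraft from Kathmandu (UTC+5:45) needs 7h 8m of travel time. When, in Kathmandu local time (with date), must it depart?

20:03 on Apr 15

Target arrival in UTC: 07:56 − 10:30 = 21:26 on Apr 15.
Subtract 7 hours and 8 minutes → departure 14:18 UTC on Apr 15.
Kathmandu is UTC+5:45: 14:18 + 5:45 = 20:03 on Apr 15.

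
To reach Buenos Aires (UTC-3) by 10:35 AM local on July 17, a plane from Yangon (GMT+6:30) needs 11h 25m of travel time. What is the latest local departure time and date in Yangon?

8:40 AM on Jul 17

Target arrival in UTC: 10:35 AM + 3:00 = 1:35 PM on Jul 17.
Subtract 11 hours and 25 minutes → departure 2:10 AM UTC on Jul 17.
Yangon is UTC+6:30: 2:10 AM + 6:30 = 8:40 AM on Jul 17.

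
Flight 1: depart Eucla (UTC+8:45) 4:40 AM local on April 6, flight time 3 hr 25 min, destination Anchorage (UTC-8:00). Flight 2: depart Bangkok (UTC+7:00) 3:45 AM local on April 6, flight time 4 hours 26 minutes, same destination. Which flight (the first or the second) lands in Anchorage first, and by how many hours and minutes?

the first, by 1 hour 51 minutes

Flight 1 in UTC: 4:40 AM − 8:45 = 7:55 PM on Apr 5.
+3 hours 25 minutes → arrive 11:20 PM UTC on Apr 5.
Flight 2 in UTC: 3:45 AM − 7:00 = 8:45 PM on Apr 5.
+4 hours 26 minutes → arrive 1:11 AM UTC on Apr 6.
Flight 1 lands earlier by 1 hour 51 minutes.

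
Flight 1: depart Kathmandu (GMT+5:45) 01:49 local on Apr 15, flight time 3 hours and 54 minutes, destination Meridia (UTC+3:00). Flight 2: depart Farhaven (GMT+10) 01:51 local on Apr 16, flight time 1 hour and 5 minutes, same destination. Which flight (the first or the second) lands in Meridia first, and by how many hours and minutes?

Flight 1 in UTC: 01:49 − 5:45 = 20:04 on Apr 14.
+3 hours 54 minutes → arrive 23:58 UTC on Apr 14.
Flight 2 in UTC: 01:51 − 10:00 = 15:51 on Apr 15.
+1 hour and 5 minutes → arrive 16:56 UTC on Apr 15.
Flight 1 lands earlier by 16 hours 58 minutes.

the first, by 16 hours 58 minutes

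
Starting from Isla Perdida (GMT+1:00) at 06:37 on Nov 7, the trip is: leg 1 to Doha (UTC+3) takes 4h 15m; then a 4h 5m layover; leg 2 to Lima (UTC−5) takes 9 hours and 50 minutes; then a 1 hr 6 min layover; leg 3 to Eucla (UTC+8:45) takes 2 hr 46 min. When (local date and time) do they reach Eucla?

12:24 on Nov 8

Convert departure to UTC: 06:37 − 1:00 = 05:37 UTC on Nov 7.
Add 4 hours 15 minutes leg 1 → 09:52 UTC.
Add 4 hours 5 minutes layover in Doha → 13:57 UTC.
Add 9 hours and 50 minutes leg 2 → 23:47 UTC.
Add 1 hour and 6 minutes layover in Lima → 00:53 UTC (Nov 8).
Add 2 hours and 46 minutes leg 3 → 03:39 UTC.
Eucla is UTC+8:45, so local arrival = 03:39 + 8:45 = 12:24 on Nov 8.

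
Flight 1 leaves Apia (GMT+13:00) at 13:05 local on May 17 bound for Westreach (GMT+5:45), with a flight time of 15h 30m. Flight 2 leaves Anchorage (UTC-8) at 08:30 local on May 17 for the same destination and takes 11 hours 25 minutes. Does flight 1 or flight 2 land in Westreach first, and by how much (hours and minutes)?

Flight 1 in UTC: 13:05 − 13:00 = 00:05 on May 17.
+15 hours and 30 minutes → arrive 15:35 UTC on May 17.
Flight 2 in UTC: 08:30 + 8:00 = 16:30 on May 17.
+11 hours 25 minutes → arrive 03:55 UTC on May 18.
Flight 1 lands earlier by 12 hours 20 minutes.

the first, by 12 hours 20 minutes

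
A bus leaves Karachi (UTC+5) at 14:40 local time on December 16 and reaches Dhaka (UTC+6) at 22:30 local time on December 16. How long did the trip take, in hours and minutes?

Departure in UTC: 14:40 − 5:00 = 09:40 on Dec 16.
Arrival in UTC: 22:30 − 6:00 = 16:30 on Dec 16.
Elapsed = 16:30 − 09:40 = 6 hours 50 minutes.

6 hours 50 minutes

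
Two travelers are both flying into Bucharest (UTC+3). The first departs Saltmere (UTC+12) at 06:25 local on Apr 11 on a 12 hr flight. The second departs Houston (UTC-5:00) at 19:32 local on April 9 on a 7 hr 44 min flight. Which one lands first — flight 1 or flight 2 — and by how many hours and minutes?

the second, by 22 hours 9 minutes

Flight 1 in UTC: 06:25 − 12:00 = 18:25 on Apr 10.
+12 hours → arrive 06:25 UTC on Apr 11.
Flight 2 in UTC: 19:32 + 5:00 = 00:32 on Apr 10.
+7 hours 44 minutes → arrive 08:16 UTC on Apr 10.
Flight 2 lands earlier by 22 hours 9 minutes.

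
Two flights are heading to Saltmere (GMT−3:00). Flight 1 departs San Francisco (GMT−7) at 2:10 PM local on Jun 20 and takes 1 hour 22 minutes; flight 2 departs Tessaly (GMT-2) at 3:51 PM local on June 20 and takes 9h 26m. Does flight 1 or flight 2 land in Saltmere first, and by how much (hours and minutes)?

Flight 1 in UTC: 2:10 PM + 7:00 = 9:10 PM on Jun 20.
+1 hour and 22 minutes → arrive 10:32 PM UTC on Jun 20.
Flight 2 in UTC: 3:51 PM + 2:00 = 5:51 PM on Jun 20.
+9 hours and 26 minutes → arrive 3:17 AM UTC on Jun 21.
Flight 1 lands earlier by 4 hours 45 minutes.

the first, by 4 hours 45 minutes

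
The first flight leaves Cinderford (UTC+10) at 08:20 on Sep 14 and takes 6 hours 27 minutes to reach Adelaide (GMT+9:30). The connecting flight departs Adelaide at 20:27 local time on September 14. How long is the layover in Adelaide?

6 hours 10 minutes

Convert departure to UTC: 08:20 − 10:00 = 22:20 UTC on Sep 13.
Add 6 hours and 27 minutes flight time → 04:47 UTC (Sep 14).
Adelaide is UTC+9:30, so local arrival = 04:47 + 9:30 = 14:17 on Sep 14.
Layover = 20:27 − 14:17 = 6 hours 10 minutes.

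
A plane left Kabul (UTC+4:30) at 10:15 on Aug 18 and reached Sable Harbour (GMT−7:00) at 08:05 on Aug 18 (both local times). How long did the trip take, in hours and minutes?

Departure in UTC: 10:15 − 4:30 = 05:45 on Aug 18.
Arrival in UTC: 08:05 + 7:00 = 15:05 on Aug 18.
Elapsed = 15:05 − 05:45 = 9 hours 20 minutes.

9 hours 20 minutes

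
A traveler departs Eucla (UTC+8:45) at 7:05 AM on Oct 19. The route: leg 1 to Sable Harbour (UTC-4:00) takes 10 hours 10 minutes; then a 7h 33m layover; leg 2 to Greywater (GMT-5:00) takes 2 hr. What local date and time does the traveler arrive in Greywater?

1:03 PM on October 19

Convert departure to UTC: 7:05 AM − 8:45 = 10:20 PM UTC on Oct 18.
Add 10 hours 10 minutes leg 1 → 8:30 AM UTC (Oct 19).
Add 7 hours and 33 minutes layover in Sable Harbour → 4:03 PM UTC.
Add 2 hours leg 2 → 6:03 PM UTC.
Greywater is UTC−5:00, so local arrival = 6:03 PM − 5:00 = 1:03 PM on Oct 19.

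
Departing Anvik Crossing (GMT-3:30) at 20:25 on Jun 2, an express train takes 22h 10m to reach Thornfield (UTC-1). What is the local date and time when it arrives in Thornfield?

Convert departure to UTC: 20:25 + 3:30 = 23:55 UTC on Jun 2.
Add 22 hours and 10 minutes travel time → 22:05 UTC (Jun 3).
Thornfield is UTC−1:00, so local arrival = 22:05 − 1:00 = 21:05 on Jun 3.

21:05 on Jun 3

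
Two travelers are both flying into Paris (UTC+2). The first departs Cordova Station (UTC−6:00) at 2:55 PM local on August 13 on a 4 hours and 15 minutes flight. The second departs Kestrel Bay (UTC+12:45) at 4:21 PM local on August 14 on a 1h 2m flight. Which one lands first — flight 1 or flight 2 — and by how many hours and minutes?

Flight 1 in UTC: 2:55 PM + 6:00 = 8:55 PM on Aug 13.
+4 hours and 15 minutes → arrive 1:10 AM UTC on Aug 14.
Flight 2 in UTC: 4:21 PM − 12:45 = 3:36 AM on Aug 14.
+1 hour 2 minutes → arrive 4:38 AM UTC on Aug 14.
Flight 1 lands earlier by 3 hours 28 minutes.

the first, by 3 hours 28 minutes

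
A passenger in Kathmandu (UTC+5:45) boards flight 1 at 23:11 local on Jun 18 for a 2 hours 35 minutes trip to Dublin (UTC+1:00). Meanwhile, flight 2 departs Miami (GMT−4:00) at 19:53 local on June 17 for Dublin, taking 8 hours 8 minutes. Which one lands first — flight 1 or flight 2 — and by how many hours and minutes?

the second, by 12 hours

Flight 1 in UTC: 23:11 − 5:45 = 17:26 on Jun 18.
+2 hours and 35 minutes → arrive 20:01 UTC on Jun 18.
Flight 2 in UTC: 19:53 + 4:00 = 23:53 on Jun 17.
+8 hours and 8 minutes → arrive 08:01 UTC on Jun 18.
Flight 2 lands earlier by 12 hours.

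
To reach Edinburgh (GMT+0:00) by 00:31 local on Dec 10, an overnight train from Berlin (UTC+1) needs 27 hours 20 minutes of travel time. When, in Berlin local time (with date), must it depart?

Target arrival is already UTC: 00:31 on Dec 10.
Subtract 27 hours 20 minutes → departure 21:11 UTC on Dec 8.
Berlin is UTC+1:00: 21:11 + 1:00 = 22:11 on Dec 8.

22:11 on December 8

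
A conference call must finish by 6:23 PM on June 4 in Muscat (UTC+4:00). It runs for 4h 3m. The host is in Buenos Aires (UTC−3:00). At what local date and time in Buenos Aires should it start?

7:20 AM on June 4

Target end time in UTC: 6:23 PM − 4:00 = 2:23 PM on Jun 4.
Subtract 4 hours 3 minutes → start 10:20 AM UTC on Jun 4.
Buenos Aires is UTC−3:00: 10:20 AM − 3:00 = 7:20 AM on Jun 4.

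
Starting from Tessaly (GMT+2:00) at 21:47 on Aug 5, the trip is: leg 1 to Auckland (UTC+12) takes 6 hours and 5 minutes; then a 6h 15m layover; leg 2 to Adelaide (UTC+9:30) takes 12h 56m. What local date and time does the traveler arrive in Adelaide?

06:33 on August 7

Convert departure to UTC: 21:47 − 2:00 = 19:47 UTC on Aug 5.
Add 6 hours 5 minutes leg 1 → 01:52 UTC (Aug 6).
Add 6 hours and 15 minutes layover in Auckland → 08:07 UTC.
Add 12 hours and 56 minutes leg 2 → 21:03 UTC.
Adelaide is UTC+9:30, so local arrival = 21:03 + 9:30 = 06:33 on Aug 7.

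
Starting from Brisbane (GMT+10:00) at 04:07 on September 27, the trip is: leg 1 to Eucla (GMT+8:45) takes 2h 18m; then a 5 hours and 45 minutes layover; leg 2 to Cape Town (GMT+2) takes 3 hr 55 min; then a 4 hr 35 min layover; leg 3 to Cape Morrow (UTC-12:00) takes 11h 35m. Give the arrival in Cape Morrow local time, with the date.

10:15 on September 27

Convert departure to UTC: 04:07 − 10:00 = 18:07 UTC on Sep 26.
Add 2 hours and 18 minutes leg 1 → 20:25 UTC.
Add 5 hours 45 minutes layover in Eucla → 02:10 UTC (Sep 27).
Add 3 hours and 55 minutes leg 2 → 06:05 UTC.
Add 4 hours and 35 minutes layover in Cape Town → 10:40 UTC.
Add 11 hours and 35 minutes leg 3 → 22:15 UTC.
Cape Morrow is UTC−12:00, so local arrival = 22:15 − 12:00 = 10:15 on Sep 27.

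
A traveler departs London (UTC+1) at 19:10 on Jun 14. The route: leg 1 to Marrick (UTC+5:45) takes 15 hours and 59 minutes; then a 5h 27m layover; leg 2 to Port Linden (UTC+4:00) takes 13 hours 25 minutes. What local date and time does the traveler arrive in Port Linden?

09:01 on June 16

Convert departure to UTC: 19:10 − 1:00 = 18:10 UTC on Jun 14.
Add 15 hours 59 minutes leg 1 → 10:09 UTC (Jun 15).
Add 5 hours 27 minutes layover in Marrick → 15:36 UTC.
Add 13 hours 25 minutes leg 2 → 05:01 UTC (Jun 16).
Port Linden is UTC+4:00, so local arrival = 05:01 + 4:00 = 09:01 on Jun 16.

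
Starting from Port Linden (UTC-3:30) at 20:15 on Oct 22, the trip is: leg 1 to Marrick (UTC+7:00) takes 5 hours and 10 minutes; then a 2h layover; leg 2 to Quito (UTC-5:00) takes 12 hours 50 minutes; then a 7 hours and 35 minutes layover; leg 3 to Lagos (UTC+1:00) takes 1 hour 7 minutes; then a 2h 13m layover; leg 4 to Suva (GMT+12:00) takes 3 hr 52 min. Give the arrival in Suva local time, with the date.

22:32 on October 24

Convert departure to UTC: 20:15 + 3:30 = 23:45 UTC on Oct 22.
Add 5 hours and 10 minutes leg 1 → 04:55 UTC (Oct 23).
Add 2 hours layover in Marrick → 06:55 UTC.
Add 12 hours and 50 minutes leg 2 → 19:45 UTC.
Add 7 hours 35 minutes layover in Quito → 03:20 UTC (Oct 24).
Add 1 hour 7 minutes leg 3 → 04:27 UTC.
Add 2 hours 13 minutes layover in Lagos → 06:40 UTC.
Add 3 hours 52 minutes leg 4 → 10:32 UTC.
Suva is UTC+12:00, so local arrival = 10:32 + 12:00 = 22:32 on Oct 24.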